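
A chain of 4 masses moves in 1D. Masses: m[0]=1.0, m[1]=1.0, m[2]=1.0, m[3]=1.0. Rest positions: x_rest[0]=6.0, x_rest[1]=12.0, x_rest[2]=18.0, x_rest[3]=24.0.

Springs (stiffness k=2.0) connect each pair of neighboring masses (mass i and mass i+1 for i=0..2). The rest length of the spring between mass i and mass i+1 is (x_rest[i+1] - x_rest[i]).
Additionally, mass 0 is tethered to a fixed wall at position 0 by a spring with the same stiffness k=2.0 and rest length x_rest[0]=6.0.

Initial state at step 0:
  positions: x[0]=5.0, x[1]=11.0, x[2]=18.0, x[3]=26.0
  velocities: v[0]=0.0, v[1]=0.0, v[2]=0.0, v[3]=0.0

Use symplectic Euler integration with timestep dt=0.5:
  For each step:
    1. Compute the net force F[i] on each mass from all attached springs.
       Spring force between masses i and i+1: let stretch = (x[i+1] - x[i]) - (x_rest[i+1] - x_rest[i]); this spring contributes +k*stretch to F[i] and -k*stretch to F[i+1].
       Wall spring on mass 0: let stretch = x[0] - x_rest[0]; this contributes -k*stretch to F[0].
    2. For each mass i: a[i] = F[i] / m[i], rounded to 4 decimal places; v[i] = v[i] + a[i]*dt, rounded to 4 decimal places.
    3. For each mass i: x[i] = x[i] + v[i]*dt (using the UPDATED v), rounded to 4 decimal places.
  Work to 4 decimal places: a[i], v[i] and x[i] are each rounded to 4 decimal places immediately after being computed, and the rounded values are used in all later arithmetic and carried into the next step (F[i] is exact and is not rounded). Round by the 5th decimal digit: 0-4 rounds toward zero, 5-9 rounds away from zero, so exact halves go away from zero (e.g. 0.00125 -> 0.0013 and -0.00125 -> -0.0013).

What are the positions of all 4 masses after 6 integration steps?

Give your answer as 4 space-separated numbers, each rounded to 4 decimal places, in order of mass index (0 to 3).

Step 0: x=[5.0000 11.0000 18.0000 26.0000] v=[0.0000 0.0000 0.0000 0.0000]
Step 1: x=[5.5000 11.5000 18.5000 25.0000] v=[1.0000 1.0000 1.0000 -2.0000]
Step 2: x=[6.2500 12.5000 18.7500 23.7500] v=[1.5000 2.0000 0.5000 -2.5000]
Step 3: x=[7.0000 13.5000 18.3750 23.0000] v=[1.5000 2.0000 -0.7500 -1.5000]
Step 4: x=[7.5000 13.6875 17.8750 22.9375] v=[1.0000 0.3750 -1.0000 -0.1250]
Step 5: x=[7.3438 12.8750 17.8125 23.3438] v=[-0.3125 -1.6250 -0.1250 0.8125]
Step 6: x=[6.2813 11.7657 18.0469 23.9844] v=[-2.1251 -2.2187 0.4688 1.2812]

Answer: 6.2813 11.7657 18.0469 23.9844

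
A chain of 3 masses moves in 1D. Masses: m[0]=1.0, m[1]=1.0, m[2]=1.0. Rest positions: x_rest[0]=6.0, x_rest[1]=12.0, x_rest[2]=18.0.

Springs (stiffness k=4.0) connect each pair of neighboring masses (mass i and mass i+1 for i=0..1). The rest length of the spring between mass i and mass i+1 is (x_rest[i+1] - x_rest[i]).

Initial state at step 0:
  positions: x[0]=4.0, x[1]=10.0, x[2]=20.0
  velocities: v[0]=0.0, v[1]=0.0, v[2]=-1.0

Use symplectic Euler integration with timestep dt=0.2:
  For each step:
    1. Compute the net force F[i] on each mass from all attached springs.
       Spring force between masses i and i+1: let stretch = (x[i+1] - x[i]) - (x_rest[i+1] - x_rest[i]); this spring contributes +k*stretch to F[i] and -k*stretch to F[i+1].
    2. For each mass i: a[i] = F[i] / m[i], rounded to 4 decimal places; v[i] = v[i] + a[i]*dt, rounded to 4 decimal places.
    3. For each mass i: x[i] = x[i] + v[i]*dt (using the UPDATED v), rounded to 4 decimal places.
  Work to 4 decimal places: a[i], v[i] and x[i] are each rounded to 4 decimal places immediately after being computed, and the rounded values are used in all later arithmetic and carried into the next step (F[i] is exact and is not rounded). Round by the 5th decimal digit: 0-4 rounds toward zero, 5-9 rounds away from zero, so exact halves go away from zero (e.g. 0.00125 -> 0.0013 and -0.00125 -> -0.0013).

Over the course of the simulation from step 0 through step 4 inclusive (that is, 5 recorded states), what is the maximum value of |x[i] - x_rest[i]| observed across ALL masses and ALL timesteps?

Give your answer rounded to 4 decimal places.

Answer: 2.4021

Derivation:
Step 0: x=[4.0000 10.0000 20.0000] v=[0.0000 0.0000 -1.0000]
Step 1: x=[4.0000 10.6400 19.1600] v=[0.0000 3.2000 -4.2000]
Step 2: x=[4.1024 11.5808 17.9168] v=[0.5120 4.7040 -6.2160]
Step 3: x=[4.4413 12.3388 16.6198] v=[1.6947 3.7901 -6.4848]
Step 4: x=[5.0838 12.5182 15.5979] v=[3.2127 0.8969 -5.1096]
Max displacement = 2.4021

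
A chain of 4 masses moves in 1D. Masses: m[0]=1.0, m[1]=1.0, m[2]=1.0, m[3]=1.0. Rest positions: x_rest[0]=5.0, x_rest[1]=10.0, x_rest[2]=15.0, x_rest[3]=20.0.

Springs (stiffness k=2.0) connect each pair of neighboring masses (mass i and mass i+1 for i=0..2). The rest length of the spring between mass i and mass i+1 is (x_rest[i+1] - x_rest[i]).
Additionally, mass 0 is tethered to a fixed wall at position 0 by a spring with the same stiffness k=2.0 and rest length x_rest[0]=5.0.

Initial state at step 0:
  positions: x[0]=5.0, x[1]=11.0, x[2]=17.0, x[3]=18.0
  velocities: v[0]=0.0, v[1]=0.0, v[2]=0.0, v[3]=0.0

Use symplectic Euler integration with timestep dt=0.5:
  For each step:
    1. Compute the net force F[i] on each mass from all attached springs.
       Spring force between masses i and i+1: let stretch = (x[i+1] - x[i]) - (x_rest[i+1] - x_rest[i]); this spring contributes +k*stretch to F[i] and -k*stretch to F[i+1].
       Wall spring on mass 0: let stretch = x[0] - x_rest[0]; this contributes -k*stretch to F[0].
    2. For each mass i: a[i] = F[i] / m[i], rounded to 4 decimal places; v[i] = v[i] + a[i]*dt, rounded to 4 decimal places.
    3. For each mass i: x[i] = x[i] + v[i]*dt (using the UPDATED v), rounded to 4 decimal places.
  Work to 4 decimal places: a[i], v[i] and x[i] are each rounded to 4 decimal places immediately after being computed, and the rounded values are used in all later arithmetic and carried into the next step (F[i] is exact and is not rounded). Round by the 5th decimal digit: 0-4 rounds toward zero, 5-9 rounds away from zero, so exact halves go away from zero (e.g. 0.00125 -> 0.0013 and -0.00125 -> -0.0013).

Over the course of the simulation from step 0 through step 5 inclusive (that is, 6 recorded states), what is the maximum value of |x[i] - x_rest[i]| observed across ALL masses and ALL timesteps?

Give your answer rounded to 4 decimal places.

Answer: 2.5312

Derivation:
Step 0: x=[5.0000 11.0000 17.0000 18.0000] v=[0.0000 0.0000 0.0000 0.0000]
Step 1: x=[5.5000 11.0000 14.5000 20.0000] v=[1.0000 0.0000 -5.0000 4.0000]
Step 2: x=[6.0000 10.0000 13.0000 21.7500] v=[1.0000 -2.0000 -3.0000 3.5000]
Step 3: x=[5.5000 8.5000 14.3750 21.6250] v=[-1.0000 -3.0000 2.7500 -0.2500]
Step 4: x=[3.7500 8.4375 16.4375 20.3750] v=[-3.5000 -0.1250 4.1250 -2.5000]
Step 5: x=[2.4688 10.0313 16.4688 19.6563] v=[-2.5625 3.1875 0.0625 -1.4375]
Max displacement = 2.5312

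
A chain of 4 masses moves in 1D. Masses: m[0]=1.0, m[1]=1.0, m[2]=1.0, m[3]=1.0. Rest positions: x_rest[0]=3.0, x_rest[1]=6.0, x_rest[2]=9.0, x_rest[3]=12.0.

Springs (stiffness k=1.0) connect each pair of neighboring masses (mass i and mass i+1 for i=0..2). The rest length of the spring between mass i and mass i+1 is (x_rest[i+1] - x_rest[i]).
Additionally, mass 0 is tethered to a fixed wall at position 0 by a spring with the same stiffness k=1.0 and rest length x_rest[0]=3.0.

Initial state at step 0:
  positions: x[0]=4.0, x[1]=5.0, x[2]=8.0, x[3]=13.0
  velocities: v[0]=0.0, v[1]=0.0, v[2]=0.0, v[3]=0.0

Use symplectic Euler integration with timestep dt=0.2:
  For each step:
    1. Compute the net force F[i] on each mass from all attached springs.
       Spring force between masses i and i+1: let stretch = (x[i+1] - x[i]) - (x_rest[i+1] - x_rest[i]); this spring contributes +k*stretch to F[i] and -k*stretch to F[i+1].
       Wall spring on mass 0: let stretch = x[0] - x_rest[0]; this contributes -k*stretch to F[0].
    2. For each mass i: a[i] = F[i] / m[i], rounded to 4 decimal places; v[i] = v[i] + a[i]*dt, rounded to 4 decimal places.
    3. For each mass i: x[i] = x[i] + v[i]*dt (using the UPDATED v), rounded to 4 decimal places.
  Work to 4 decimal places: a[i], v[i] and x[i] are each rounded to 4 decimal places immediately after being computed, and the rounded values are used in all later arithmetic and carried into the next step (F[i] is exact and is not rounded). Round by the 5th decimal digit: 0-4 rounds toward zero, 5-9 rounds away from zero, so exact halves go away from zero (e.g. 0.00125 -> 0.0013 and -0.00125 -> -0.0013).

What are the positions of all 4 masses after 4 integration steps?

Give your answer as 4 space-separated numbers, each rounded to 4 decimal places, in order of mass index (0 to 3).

Answer: 2.9828 5.6862 8.7071 12.2925

Derivation:
Step 0: x=[4.0000 5.0000 8.0000 13.0000] v=[0.0000 0.0000 0.0000 0.0000]
Step 1: x=[3.8800 5.0800 8.0800 12.9200] v=[-0.6000 0.4000 0.4000 -0.4000]
Step 2: x=[3.6528 5.2320 8.2336 12.7664] v=[-1.1360 0.7600 0.7680 -0.7680]
Step 3: x=[3.3427 5.4409 8.4484 12.5515] v=[-1.5507 1.0445 1.0742 -1.0746]
Step 4: x=[2.9828 5.6862 8.7071 12.2925] v=[-1.7996 1.2264 1.2933 -1.2952]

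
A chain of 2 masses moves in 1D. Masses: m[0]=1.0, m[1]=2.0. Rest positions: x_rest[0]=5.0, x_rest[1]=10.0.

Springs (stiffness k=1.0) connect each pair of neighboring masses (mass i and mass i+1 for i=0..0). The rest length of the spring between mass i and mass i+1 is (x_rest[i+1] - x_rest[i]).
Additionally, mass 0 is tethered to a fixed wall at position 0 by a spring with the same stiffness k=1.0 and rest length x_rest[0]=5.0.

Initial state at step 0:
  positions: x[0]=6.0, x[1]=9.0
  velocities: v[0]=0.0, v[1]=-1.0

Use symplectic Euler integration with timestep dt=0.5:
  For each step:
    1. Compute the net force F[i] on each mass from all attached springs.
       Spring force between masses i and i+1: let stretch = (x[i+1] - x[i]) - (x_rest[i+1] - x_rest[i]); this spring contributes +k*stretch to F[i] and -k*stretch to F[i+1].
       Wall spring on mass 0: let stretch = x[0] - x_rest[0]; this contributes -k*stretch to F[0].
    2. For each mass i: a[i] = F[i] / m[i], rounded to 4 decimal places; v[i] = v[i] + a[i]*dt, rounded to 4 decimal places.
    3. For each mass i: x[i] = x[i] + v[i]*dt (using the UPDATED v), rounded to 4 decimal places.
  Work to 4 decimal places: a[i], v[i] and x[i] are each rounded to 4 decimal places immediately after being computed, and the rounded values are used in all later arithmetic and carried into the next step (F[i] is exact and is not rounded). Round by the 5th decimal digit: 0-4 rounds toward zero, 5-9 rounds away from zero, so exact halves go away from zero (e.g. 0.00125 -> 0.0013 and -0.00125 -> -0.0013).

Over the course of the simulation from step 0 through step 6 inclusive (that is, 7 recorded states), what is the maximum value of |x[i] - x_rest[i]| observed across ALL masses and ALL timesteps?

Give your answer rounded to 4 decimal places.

Step 0: x=[6.0000 9.0000] v=[0.0000 -1.0000]
Step 1: x=[5.2500 8.7500] v=[-1.5000 -0.5000]
Step 2: x=[4.0625 8.6875] v=[-2.3750 -0.1250]
Step 3: x=[3.0156 8.6719] v=[-2.0938 -0.0313]
Step 4: x=[2.6289 8.5742] v=[-0.7735 -0.1954]
Step 5: x=[3.0713 8.3583] v=[0.8847 -0.4318]
Step 6: x=[4.0676 8.1065] v=[1.9926 -0.5036]
Max displacement = 2.3711

Answer: 2.3711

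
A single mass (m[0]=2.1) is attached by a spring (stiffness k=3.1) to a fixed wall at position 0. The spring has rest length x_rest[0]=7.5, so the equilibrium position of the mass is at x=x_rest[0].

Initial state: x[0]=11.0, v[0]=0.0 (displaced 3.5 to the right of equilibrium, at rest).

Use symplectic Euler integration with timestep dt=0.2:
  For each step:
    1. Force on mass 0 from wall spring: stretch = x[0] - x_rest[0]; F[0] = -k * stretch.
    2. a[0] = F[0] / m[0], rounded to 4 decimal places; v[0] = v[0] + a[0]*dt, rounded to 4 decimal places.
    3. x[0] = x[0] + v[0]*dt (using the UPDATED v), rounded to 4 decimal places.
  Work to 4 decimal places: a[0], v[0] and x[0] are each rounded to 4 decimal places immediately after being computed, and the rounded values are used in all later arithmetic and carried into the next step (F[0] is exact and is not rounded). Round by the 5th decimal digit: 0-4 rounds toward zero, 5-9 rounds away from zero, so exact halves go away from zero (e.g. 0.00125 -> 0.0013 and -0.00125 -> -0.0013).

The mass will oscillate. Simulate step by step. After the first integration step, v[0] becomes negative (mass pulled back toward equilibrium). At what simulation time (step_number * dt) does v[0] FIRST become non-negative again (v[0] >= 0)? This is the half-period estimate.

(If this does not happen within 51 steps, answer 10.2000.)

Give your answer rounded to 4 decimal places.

Step 0: x=[11.0000] v=[0.0000]
Step 1: x=[10.7933] v=[-1.0333]
Step 2: x=[10.3922] v=[-2.0056]
Step 3: x=[9.8203] v=[-2.8595]
Step 4: x=[9.1114] v=[-3.5445]
Step 5: x=[8.3074] v=[-4.0202]
Step 6: x=[7.4557] v=[-4.2586]
Step 7: x=[6.6066] v=[-4.2455]
Step 8: x=[5.8103] v=[-3.9817]
Step 9: x=[5.1137] v=[-3.4828]
Step 10: x=[4.5580] v=[-2.7783]
Step 11: x=[4.1761] v=[-1.9097]
Step 12: x=[3.9904] v=[-0.9284]
Step 13: x=[4.0120] v=[0.1078]
First v>=0 after going negative at step 13, time=2.6000

Answer: 2.6000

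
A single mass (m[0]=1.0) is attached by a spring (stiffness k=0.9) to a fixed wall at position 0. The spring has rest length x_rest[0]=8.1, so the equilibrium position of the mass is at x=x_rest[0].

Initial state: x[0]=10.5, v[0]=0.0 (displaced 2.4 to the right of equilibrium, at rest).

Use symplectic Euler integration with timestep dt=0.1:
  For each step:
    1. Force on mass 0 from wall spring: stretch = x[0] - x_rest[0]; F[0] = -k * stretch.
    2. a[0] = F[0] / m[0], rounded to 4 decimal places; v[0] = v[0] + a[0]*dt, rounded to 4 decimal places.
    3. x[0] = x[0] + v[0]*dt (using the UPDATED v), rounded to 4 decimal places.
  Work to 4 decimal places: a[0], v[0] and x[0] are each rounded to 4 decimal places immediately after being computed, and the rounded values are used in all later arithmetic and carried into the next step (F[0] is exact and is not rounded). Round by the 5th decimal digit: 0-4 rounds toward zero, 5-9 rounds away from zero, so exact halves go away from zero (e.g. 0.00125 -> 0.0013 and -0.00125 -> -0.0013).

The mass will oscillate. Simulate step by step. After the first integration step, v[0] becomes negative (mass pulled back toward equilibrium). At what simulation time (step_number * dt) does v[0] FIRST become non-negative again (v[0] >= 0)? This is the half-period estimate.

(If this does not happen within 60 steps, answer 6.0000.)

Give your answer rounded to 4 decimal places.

Step 0: x=[10.5000] v=[0.0000]
Step 1: x=[10.4784] v=[-0.2160]
Step 2: x=[10.4354] v=[-0.4301]
Step 3: x=[10.3714] v=[-0.6403]
Step 4: x=[10.2869] v=[-0.8447]
Step 5: x=[10.1828] v=[-1.0415]
Step 6: x=[10.0599] v=[-1.2290]
Step 7: x=[9.9194] v=[-1.4054]
Step 8: x=[9.7625] v=[-1.5692]
Step 9: x=[9.5906] v=[-1.7188]
Step 10: x=[9.4053] v=[-1.8530]
Step 11: x=[9.2083] v=[-1.9705]
Step 12: x=[9.0013] v=[-2.0703]
Step 13: x=[8.7862] v=[-2.1514]
Step 14: x=[8.5649] v=[-2.2132]
Step 15: x=[8.3394] v=[-2.2550]
Step 16: x=[8.1117] v=[-2.2766]
Step 17: x=[7.8839] v=[-2.2777]
Step 18: x=[7.6581] v=[-2.2583]
Step 19: x=[7.4363] v=[-2.2185]
Step 20: x=[7.2204] v=[-2.1588]
Step 21: x=[7.0124] v=[-2.0796]
Step 22: x=[6.8142] v=[-1.9817]
Step 23: x=[6.6276] v=[-1.8660]
Step 24: x=[6.4543] v=[-1.7335]
Step 25: x=[6.2958] v=[-1.5854]
Step 26: x=[6.1535] v=[-1.4230]
Step 27: x=[6.0287] v=[-1.2478]
Step 28: x=[5.9226] v=[-1.0614]
Step 29: x=[5.8361] v=[-0.8654]
Step 30: x=[5.7699] v=[-0.6617]
Step 31: x=[5.7247] v=[-0.4520]
Step 32: x=[5.7009] v=[-0.2382]
Step 33: x=[5.6987] v=[-0.0223]
Step 34: x=[5.7181] v=[0.1938]
First v>=0 after going negative at step 34, time=3.4000

Answer: 3.4000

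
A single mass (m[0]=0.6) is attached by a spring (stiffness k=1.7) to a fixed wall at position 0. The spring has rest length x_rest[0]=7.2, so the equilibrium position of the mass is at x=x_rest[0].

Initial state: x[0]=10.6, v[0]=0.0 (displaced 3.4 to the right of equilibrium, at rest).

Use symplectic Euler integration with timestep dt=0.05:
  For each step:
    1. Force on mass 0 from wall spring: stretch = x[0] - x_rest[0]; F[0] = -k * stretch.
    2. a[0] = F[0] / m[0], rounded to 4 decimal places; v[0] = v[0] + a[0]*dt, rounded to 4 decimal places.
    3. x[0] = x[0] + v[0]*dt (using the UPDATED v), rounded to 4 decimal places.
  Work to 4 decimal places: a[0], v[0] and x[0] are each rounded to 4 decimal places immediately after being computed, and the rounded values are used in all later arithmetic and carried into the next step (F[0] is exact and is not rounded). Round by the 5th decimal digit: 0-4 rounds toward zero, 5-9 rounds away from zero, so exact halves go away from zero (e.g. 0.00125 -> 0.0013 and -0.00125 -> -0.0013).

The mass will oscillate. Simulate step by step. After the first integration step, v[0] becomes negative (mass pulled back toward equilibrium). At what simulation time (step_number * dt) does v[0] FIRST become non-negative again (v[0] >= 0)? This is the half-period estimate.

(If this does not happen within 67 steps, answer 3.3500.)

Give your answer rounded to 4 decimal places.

Step 0: x=[10.6000] v=[0.0000]
Step 1: x=[10.5759] v=[-0.4817]
Step 2: x=[10.5279] v=[-0.9600]
Step 3: x=[10.4563] v=[-1.4315]
Step 4: x=[10.3617] v=[-1.8928]
Step 5: x=[10.2447] v=[-2.3407]
Step 6: x=[10.1061] v=[-2.7720]
Step 7: x=[9.9469] v=[-3.1837]
Step 8: x=[9.7683] v=[-3.5728]
Step 9: x=[9.5715] v=[-3.9366]
Step 10: x=[9.3579] v=[-4.2726]
Step 11: x=[9.1290] v=[-4.5783]
Step 12: x=[8.8864] v=[-4.8516]
Step 13: x=[8.6319] v=[-5.0905]
Step 14: x=[8.3672] v=[-5.2934]
Step 15: x=[8.0943] v=[-5.4588]
Step 16: x=[7.8150] v=[-5.5855]
Step 17: x=[7.5314] v=[-5.6726]
Step 18: x=[7.2454] v=[-5.7196]
Step 19: x=[6.9591] v=[-5.7260]
Step 20: x=[6.6745] v=[-5.6919]
Step 21: x=[6.3936] v=[-5.6175]
Step 22: x=[6.1184] v=[-5.5033]
Step 23: x=[5.8509] v=[-5.3501]
Step 24: x=[5.5930] v=[-5.1590]
Step 25: x=[5.3464] v=[-4.9313]
Step 26: x=[5.1130] v=[-4.6687]
Step 27: x=[4.8944] v=[-4.3730]
Step 28: x=[4.6921] v=[-4.0464]
Step 29: x=[4.5075] v=[-3.6911]
Step 30: x=[4.3420] v=[-3.3097]
Step 31: x=[4.1968] v=[-2.9048]
Step 32: x=[4.0728] v=[-2.4793]
Step 33: x=[3.9710] v=[-2.0363]
Step 34: x=[3.8921] v=[-1.5789]
Step 35: x=[3.8366] v=[-1.1103]
Step 36: x=[3.8049] v=[-0.6338]
Step 37: x=[3.7973] v=[-0.1528]
Step 38: x=[3.8138] v=[0.3293]
First v>=0 after going negative at step 38, time=1.9000

Answer: 1.9000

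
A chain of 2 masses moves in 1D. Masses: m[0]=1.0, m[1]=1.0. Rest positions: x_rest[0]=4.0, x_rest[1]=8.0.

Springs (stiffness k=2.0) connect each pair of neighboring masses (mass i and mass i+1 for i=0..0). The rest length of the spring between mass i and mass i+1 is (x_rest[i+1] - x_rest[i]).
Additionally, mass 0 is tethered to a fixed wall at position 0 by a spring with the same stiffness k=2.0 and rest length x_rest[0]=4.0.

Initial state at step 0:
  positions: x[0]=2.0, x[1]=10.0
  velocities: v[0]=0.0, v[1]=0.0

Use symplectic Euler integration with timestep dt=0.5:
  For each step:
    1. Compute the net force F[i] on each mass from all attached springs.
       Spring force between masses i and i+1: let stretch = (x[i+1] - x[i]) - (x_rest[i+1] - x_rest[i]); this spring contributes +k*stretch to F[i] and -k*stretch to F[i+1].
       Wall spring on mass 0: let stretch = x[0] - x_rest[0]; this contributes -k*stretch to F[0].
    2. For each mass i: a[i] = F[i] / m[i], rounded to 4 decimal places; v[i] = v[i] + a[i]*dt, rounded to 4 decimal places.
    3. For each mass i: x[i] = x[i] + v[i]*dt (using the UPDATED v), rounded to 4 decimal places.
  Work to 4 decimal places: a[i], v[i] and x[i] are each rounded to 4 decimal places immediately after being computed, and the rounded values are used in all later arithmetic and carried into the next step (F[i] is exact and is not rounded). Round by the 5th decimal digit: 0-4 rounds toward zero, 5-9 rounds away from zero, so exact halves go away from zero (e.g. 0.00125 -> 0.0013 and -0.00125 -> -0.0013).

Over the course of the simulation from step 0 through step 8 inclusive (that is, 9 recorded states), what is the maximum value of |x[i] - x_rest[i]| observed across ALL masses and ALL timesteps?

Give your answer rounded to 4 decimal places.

Answer: 3.0000

Derivation:
Step 0: x=[2.0000 10.0000] v=[0.0000 0.0000]
Step 1: x=[5.0000 8.0000] v=[6.0000 -4.0000]
Step 2: x=[7.0000 6.5000] v=[4.0000 -3.0000]
Step 3: x=[5.2500 7.2500] v=[-3.5000 1.5000]
Step 4: x=[1.8750 9.0000] v=[-6.7500 3.5000]
Step 5: x=[1.1250 9.1875] v=[-1.5000 0.3750]
Step 6: x=[3.8438 7.3438] v=[5.4375 -3.6875]
Step 7: x=[6.3907 5.7501] v=[5.0937 -3.1875]
Step 8: x=[5.4219 6.4767] v=[-1.9376 1.4531]
Max displacement = 3.0000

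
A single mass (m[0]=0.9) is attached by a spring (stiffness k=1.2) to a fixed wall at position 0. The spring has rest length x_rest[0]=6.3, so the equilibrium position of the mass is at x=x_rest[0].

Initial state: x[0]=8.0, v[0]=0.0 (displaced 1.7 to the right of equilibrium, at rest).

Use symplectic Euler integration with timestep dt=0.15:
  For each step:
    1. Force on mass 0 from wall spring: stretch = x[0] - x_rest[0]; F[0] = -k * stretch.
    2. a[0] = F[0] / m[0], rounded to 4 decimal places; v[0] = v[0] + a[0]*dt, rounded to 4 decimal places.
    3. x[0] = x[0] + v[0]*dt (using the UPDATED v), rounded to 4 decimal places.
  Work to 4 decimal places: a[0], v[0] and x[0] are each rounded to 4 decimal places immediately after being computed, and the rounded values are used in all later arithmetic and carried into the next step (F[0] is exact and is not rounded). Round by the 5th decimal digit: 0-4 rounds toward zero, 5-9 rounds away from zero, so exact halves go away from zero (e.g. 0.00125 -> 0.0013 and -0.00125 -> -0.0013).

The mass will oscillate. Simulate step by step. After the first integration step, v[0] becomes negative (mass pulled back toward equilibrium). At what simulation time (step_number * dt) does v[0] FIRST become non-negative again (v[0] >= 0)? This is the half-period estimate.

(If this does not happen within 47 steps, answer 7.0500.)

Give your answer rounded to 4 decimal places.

Step 0: x=[8.0000] v=[0.0000]
Step 1: x=[7.9490] v=[-0.3400]
Step 2: x=[7.8485] v=[-0.6698]
Step 3: x=[7.7016] v=[-0.9795]
Step 4: x=[7.5126] v=[-1.2598]
Step 5: x=[7.2873] v=[-1.5023]
Step 6: x=[7.0323] v=[-1.6998]
Step 7: x=[6.7554] v=[-1.8463]
Step 8: x=[6.4648] v=[-1.9374]
Step 9: x=[6.1692] v=[-1.9704]
Step 10: x=[5.8776] v=[-1.9442]
Step 11: x=[5.5986] v=[-1.8597]
Step 12: x=[5.3407] v=[-1.7194]
Step 13: x=[5.1116] v=[-1.5275]
Step 14: x=[4.9181] v=[-1.2898]
Step 15: x=[4.7661] v=[-1.0134]
Step 16: x=[4.6601] v=[-0.7066]
Step 17: x=[4.6033] v=[-0.3786]
Step 18: x=[4.5974] v=[-0.0393]
Step 19: x=[4.6426] v=[0.3012]
First v>=0 after going negative at step 19, time=2.8500

Answer: 2.8500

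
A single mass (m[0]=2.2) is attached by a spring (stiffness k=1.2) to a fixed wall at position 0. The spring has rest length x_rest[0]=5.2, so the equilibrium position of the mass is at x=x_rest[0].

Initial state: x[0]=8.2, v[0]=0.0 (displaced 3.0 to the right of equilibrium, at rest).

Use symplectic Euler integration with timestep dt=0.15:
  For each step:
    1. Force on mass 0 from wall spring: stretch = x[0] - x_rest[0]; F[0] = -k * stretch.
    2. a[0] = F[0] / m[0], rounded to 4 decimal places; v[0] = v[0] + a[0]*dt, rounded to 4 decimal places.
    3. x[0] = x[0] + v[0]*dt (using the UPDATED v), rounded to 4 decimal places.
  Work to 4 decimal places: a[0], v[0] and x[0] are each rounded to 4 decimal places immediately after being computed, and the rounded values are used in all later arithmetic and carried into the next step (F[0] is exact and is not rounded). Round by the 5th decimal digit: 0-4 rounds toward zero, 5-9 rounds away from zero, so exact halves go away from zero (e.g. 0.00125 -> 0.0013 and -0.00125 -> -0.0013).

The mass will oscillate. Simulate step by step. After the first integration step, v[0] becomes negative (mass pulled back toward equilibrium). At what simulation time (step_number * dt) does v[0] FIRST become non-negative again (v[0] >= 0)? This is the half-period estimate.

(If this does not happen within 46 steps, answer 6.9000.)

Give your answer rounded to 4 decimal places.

Step 0: x=[8.2000] v=[0.0000]
Step 1: x=[8.1632] v=[-0.2455]
Step 2: x=[8.0900] v=[-0.4879]
Step 3: x=[7.9813] v=[-0.7244]
Step 4: x=[7.8385] v=[-0.9520]
Step 5: x=[7.6633] v=[-1.1679]
Step 6: x=[7.4579] v=[-1.3694]
Step 7: x=[7.2248] v=[-1.5541]
Step 8: x=[6.9668] v=[-1.7198]
Step 9: x=[6.6871] v=[-1.8644]
Step 10: x=[6.3892] v=[-1.9861]
Step 11: x=[6.0767] v=[-2.0834]
Step 12: x=[5.7534] v=[-2.1551]
Step 13: x=[5.4233] v=[-2.2004]
Step 14: x=[5.0905] v=[-2.2187]
Step 15: x=[4.7590] v=[-2.2097]
Step 16: x=[4.4330] v=[-2.1736]
Step 17: x=[4.1164] v=[-2.1108]
Step 18: x=[3.8131] v=[-2.0221]
Step 19: x=[3.5268] v=[-1.9086]
Step 20: x=[3.2610] v=[-1.7717]
Step 21: x=[3.0190] v=[-1.6131]
Step 22: x=[2.8038] v=[-1.4347]
Step 23: x=[2.6180] v=[-1.2387]
Step 24: x=[2.4639] v=[-1.0274]
Step 25: x=[2.3434] v=[-0.8035]
Step 26: x=[2.2579] v=[-0.5698]
Step 27: x=[2.2085] v=[-0.3291]
Step 28: x=[2.1959] v=[-0.0843]
Step 29: x=[2.2201] v=[0.1615]
First v>=0 after going negative at step 29, time=4.3500

Answer: 4.3500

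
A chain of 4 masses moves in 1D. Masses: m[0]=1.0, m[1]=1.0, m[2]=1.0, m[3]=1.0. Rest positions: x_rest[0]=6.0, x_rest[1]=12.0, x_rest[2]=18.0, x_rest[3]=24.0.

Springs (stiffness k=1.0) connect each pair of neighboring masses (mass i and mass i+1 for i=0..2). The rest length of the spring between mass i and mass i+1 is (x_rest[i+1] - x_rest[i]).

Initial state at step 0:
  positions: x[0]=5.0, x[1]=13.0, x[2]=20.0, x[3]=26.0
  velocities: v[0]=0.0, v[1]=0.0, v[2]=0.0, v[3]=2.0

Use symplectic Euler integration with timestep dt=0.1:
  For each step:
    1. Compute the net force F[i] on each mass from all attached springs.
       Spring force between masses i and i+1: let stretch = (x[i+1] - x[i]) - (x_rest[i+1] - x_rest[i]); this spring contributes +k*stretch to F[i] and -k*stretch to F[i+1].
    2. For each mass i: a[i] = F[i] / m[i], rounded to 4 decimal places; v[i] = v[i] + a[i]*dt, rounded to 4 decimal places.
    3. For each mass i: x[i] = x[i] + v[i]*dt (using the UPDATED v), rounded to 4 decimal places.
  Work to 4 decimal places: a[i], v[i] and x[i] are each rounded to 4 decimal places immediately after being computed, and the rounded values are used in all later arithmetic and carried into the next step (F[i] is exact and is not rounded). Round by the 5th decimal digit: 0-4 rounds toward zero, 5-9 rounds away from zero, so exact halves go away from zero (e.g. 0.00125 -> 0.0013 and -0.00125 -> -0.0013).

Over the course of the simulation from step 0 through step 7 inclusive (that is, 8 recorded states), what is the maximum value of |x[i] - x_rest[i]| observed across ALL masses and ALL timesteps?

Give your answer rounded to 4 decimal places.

Step 0: x=[5.0000 13.0000 20.0000 26.0000] v=[0.0000 0.0000 0.0000 2.0000]
Step 1: x=[5.0200 12.9900 19.9900 26.2000] v=[0.2000 -0.1000 -0.1000 2.0000]
Step 2: x=[5.0597 12.9703 19.9721 26.3979] v=[0.3970 -0.1970 -0.1790 1.9790]
Step 3: x=[5.1185 12.9415 19.9484 26.5915] v=[0.5881 -0.2879 -0.2366 1.9364]
Step 4: x=[5.1955 12.9046 19.9211 26.7787] v=[0.7704 -0.3695 -0.2730 1.8721]
Step 5: x=[5.2896 12.8607 19.8922 26.9573] v=[0.9413 -0.4388 -0.2889 1.7863]
Step 6: x=[5.3994 12.8114 19.8637 27.1253] v=[1.0984 -0.4928 -0.2855 1.6798]
Step 7: x=[5.5234 12.7585 19.8372 27.2807] v=[1.2396 -0.5288 -0.2646 1.5536]
Max displacement = 3.2807

Answer: 3.2807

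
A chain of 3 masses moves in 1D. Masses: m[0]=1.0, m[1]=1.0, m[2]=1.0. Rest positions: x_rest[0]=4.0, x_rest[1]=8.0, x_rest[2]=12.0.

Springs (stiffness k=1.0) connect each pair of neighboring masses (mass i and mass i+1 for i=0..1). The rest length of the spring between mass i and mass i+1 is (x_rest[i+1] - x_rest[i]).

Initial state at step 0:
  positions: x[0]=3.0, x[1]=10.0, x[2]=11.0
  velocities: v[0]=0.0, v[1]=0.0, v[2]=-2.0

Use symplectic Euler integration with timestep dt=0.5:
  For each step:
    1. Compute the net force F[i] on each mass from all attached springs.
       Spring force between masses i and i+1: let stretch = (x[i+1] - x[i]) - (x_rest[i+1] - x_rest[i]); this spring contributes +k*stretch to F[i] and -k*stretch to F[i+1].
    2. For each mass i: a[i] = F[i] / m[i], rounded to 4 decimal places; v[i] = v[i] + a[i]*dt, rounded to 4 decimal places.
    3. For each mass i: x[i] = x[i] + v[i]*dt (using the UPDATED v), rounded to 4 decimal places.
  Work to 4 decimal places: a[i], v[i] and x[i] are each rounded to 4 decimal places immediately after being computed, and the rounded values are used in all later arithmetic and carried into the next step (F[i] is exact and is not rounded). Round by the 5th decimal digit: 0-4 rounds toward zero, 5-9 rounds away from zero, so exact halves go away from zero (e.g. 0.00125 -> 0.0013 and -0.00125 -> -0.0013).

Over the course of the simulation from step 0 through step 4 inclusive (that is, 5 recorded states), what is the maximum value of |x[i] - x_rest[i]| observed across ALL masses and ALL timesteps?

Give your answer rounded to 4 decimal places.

Step 0: x=[3.0000 10.0000 11.0000] v=[0.0000 0.0000 -2.0000]
Step 1: x=[3.7500 8.5000 10.7500] v=[1.5000 -3.0000 -0.5000]
Step 2: x=[4.6875 6.3750 10.9375] v=[1.8750 -4.2500 0.3750]
Step 3: x=[5.0469 4.9688 10.9844] v=[0.7188 -2.8125 0.0938]
Step 4: x=[4.3868 5.0860 10.5274] v=[-1.3203 0.2344 -0.9140]
Max displacement = 3.0312

Answer: 3.0312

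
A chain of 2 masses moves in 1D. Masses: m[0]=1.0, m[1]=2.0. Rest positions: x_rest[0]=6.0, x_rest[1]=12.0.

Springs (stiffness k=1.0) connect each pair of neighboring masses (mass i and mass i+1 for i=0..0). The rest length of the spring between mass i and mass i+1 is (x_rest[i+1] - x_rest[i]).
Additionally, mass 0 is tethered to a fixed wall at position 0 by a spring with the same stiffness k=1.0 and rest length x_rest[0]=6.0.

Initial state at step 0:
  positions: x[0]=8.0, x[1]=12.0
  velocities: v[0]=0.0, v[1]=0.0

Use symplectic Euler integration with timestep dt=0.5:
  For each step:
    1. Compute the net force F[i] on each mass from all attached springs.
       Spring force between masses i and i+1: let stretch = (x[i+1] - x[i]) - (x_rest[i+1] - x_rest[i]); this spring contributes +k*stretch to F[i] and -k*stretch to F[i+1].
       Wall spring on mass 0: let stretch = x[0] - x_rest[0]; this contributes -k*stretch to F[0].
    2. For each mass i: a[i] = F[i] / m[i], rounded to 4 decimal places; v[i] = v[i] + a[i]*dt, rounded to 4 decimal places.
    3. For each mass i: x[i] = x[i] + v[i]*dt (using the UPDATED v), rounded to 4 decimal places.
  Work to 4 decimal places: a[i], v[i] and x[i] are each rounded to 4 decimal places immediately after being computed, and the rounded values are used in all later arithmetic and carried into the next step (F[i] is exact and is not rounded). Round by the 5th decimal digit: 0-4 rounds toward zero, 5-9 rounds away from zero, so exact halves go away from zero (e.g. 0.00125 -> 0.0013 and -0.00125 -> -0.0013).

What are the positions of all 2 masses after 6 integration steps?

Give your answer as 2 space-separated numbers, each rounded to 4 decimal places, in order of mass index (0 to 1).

Answer: 6.6006 11.8572

Derivation:
Step 0: x=[8.0000 12.0000] v=[0.0000 0.0000]
Step 1: x=[7.0000 12.2500] v=[-2.0000 0.5000]
Step 2: x=[5.5625 12.5938] v=[-2.8750 0.6875]
Step 3: x=[4.4922 12.8087] v=[-2.1406 0.4297]
Step 4: x=[4.3780 12.7340] v=[-0.2285 -0.1495]
Step 5: x=[5.2583 12.3648] v=[1.7605 -0.7385]
Step 6: x=[6.6006 11.8572] v=[2.6846 -1.0152]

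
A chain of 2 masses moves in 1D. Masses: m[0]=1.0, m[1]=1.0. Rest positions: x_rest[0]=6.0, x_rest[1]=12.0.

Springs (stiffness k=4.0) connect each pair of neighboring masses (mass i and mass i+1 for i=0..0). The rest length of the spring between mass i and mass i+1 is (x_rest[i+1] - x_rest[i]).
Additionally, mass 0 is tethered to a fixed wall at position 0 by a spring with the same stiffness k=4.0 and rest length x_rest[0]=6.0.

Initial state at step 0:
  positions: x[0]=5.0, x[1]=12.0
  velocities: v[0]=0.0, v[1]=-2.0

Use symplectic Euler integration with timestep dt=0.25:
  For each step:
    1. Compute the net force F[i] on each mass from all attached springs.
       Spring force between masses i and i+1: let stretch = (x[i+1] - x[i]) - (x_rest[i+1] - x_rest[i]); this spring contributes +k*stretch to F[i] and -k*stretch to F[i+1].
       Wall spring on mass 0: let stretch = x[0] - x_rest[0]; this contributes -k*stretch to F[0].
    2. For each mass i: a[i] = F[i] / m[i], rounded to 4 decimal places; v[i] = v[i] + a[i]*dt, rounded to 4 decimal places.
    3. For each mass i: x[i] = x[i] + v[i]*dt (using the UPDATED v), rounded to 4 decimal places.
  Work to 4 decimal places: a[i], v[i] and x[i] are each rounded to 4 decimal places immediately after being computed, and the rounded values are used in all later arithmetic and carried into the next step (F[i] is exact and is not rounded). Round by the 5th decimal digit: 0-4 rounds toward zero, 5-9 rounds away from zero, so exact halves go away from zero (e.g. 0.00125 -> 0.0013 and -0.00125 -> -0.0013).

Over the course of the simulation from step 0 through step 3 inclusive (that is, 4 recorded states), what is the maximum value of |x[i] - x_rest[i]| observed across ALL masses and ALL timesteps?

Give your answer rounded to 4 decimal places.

Step 0: x=[5.0000 12.0000] v=[0.0000 -2.0000]
Step 1: x=[5.5000 11.2500] v=[2.0000 -3.0000]
Step 2: x=[6.0625 10.5625] v=[2.2500 -2.7500]
Step 3: x=[6.2344 10.2500] v=[0.6875 -1.2500]
Max displacement = 1.7500

Answer: 1.7500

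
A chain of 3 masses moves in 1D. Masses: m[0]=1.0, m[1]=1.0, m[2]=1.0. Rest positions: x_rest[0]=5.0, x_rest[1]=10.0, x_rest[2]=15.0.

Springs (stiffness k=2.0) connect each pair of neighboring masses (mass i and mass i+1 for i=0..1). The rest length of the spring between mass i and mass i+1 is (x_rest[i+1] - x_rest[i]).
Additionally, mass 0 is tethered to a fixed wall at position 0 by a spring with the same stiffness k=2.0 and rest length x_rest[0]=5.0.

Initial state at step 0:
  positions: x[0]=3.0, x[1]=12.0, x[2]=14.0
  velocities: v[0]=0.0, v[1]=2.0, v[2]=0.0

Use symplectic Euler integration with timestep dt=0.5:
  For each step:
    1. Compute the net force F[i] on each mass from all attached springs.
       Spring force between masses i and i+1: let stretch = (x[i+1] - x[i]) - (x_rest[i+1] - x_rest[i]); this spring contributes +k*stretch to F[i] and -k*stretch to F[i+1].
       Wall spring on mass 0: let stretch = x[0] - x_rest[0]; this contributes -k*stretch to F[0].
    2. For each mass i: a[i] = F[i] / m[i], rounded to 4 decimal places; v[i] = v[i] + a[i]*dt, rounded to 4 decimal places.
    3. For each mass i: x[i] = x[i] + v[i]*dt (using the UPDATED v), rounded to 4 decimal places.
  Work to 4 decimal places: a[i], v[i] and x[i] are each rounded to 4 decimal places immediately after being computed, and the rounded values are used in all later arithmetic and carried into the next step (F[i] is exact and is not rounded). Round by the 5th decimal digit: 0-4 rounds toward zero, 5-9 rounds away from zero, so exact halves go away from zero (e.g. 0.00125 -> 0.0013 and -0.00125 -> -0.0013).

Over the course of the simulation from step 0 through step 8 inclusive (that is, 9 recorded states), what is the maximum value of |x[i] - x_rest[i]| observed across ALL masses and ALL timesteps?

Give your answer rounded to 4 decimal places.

Step 0: x=[3.0000 12.0000 14.0000] v=[0.0000 2.0000 0.0000]
Step 1: x=[6.0000 9.5000 15.5000] v=[6.0000 -5.0000 3.0000]
Step 2: x=[7.7500 8.2500 16.5000] v=[3.5000 -2.5000 2.0000]
Step 3: x=[5.8750 10.8750 15.8750] v=[-3.7500 5.2500 -1.2500]
Step 4: x=[3.5625 13.5000 15.2500] v=[-4.6250 5.2500 -1.2500]
Step 5: x=[4.4375 12.0313 16.2500] v=[1.7500 -2.9375 2.0000]
Step 6: x=[6.8907 8.8750 17.6407] v=[4.9063 -6.3126 2.7813]
Step 7: x=[6.8907 9.1094 17.1485] v=[-0.0001 0.4688 -0.9844]
Step 8: x=[4.5547 12.2540 15.1368] v=[-4.6721 6.2892 -4.0235]
Max displacement = 3.5000

Answer: 3.5000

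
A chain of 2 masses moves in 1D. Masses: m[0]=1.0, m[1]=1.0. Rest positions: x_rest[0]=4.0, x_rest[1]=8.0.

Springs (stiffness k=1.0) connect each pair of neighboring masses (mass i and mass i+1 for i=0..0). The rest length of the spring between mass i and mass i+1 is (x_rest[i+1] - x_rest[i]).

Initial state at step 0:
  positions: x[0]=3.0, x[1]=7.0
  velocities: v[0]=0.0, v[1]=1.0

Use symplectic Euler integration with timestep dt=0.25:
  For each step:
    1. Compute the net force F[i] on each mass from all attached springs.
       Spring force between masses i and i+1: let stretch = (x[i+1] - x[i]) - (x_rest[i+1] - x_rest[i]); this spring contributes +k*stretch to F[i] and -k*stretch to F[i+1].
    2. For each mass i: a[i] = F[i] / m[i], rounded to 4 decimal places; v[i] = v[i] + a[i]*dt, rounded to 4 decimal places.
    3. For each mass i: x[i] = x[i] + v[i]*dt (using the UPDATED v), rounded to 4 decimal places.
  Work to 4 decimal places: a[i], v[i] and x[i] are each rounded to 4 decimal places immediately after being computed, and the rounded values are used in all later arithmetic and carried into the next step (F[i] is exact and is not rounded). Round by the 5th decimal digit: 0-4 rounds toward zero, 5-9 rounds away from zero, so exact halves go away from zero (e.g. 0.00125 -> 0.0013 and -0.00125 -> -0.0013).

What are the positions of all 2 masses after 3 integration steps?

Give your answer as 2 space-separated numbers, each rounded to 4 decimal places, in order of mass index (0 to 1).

Step 0: x=[3.0000 7.0000] v=[0.0000 1.0000]
Step 1: x=[3.0000 7.2500] v=[0.0000 1.0000]
Step 2: x=[3.0156 7.4844] v=[0.0625 0.9375]
Step 3: x=[3.0605 7.6895] v=[0.1797 0.8203]

Answer: 3.0605 7.6895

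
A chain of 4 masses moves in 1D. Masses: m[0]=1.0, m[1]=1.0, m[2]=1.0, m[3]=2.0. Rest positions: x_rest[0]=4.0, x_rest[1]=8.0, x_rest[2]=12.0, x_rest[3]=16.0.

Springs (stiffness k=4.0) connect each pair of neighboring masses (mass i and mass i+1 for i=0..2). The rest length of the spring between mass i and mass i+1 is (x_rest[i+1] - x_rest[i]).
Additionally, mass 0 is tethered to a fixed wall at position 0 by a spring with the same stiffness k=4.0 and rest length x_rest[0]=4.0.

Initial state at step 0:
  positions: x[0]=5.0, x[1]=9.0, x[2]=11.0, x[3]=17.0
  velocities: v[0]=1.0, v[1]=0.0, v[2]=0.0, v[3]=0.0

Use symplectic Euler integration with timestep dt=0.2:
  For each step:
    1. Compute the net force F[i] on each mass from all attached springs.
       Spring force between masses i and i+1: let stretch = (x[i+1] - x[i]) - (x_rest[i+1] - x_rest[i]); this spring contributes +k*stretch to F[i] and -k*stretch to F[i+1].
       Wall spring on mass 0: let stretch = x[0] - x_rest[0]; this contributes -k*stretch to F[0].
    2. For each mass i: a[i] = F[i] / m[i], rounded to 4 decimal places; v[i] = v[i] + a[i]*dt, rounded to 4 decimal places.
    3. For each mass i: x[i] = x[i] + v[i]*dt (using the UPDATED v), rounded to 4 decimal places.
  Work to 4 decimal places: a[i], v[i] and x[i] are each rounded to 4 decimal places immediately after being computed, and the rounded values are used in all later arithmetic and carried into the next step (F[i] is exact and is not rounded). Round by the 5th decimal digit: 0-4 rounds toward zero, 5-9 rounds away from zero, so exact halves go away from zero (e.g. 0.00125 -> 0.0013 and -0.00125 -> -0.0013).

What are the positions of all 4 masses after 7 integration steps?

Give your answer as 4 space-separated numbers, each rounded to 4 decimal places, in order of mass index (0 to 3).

Step 0: x=[5.0000 9.0000 11.0000 17.0000] v=[1.0000 0.0000 0.0000 0.0000]
Step 1: x=[5.0400 8.6800 11.6400 16.8400] v=[0.2000 -1.6000 3.2000 -0.8000]
Step 2: x=[4.8560 8.2512 12.6384 16.5840] v=[-0.9200 -2.1440 4.9920 -1.2800]
Step 3: x=[4.4383 7.9811 13.5661 16.3324] v=[-2.0886 -1.3504 4.6387 -1.2582]
Step 4: x=[3.8773 8.0378 14.0428 16.1795] v=[-2.8050 0.2834 2.3837 -0.7647]
Step 5: x=[3.3616 8.3896 13.9006 16.1756] v=[-2.5784 1.7590 -0.7109 -0.0194]
Step 6: x=[3.1125 8.8187 13.2407 16.3097] v=[-1.2453 2.1454 -3.2997 0.6706]
Step 7: x=[3.2784 9.0423 12.3643 16.5183] v=[0.8297 1.1180 -4.3821 1.0430]

Answer: 3.2784 9.0423 12.3643 16.5183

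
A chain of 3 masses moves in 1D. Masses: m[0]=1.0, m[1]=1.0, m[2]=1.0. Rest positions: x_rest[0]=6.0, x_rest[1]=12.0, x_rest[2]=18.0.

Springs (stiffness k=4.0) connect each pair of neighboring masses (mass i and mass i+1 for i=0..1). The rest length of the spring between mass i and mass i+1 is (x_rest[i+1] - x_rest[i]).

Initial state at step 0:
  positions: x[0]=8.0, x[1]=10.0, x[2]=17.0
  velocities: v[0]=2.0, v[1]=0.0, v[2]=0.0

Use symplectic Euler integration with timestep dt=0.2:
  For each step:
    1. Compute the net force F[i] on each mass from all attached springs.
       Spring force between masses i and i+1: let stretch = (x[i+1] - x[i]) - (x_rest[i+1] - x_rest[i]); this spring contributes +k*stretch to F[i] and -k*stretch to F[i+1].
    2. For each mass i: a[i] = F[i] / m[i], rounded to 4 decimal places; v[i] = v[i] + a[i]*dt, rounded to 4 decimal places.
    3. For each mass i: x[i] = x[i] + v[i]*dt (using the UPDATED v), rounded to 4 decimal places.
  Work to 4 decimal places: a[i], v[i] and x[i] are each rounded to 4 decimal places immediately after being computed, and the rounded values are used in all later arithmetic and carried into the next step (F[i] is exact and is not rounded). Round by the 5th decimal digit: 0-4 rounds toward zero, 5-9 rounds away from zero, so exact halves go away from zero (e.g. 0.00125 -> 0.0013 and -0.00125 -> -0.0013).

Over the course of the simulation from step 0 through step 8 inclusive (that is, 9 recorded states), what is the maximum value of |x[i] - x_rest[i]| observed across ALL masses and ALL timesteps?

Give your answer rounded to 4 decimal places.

Step 0: x=[8.0000 10.0000 17.0000] v=[2.0000 0.0000 0.0000]
Step 1: x=[7.7600 10.8000 16.8400] v=[-1.2000 4.0000 -0.8000]
Step 2: x=[7.0464 12.0800 16.6736] v=[-3.5680 6.4000 -0.8320]
Step 3: x=[6.1782 13.2896 16.7322] v=[-4.3411 6.0480 0.2931]
Step 4: x=[5.4878 13.9122 17.2000] v=[-3.4520 3.1130 2.3390]
Step 5: x=[5.1853 13.7129 18.1018] v=[-1.5125 -0.9963 4.5088]
Step 6: x=[5.2872 12.8514 19.2613] v=[0.5096 -4.3073 5.7977]
Step 7: x=[5.6394 11.8053 20.3553] v=[1.7610 -5.2307 5.4698]
Step 8: x=[6.0181 11.1406 21.0413] v=[1.8937 -3.3234 3.4298]
Max displacement = 3.0413

Answer: 3.0413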